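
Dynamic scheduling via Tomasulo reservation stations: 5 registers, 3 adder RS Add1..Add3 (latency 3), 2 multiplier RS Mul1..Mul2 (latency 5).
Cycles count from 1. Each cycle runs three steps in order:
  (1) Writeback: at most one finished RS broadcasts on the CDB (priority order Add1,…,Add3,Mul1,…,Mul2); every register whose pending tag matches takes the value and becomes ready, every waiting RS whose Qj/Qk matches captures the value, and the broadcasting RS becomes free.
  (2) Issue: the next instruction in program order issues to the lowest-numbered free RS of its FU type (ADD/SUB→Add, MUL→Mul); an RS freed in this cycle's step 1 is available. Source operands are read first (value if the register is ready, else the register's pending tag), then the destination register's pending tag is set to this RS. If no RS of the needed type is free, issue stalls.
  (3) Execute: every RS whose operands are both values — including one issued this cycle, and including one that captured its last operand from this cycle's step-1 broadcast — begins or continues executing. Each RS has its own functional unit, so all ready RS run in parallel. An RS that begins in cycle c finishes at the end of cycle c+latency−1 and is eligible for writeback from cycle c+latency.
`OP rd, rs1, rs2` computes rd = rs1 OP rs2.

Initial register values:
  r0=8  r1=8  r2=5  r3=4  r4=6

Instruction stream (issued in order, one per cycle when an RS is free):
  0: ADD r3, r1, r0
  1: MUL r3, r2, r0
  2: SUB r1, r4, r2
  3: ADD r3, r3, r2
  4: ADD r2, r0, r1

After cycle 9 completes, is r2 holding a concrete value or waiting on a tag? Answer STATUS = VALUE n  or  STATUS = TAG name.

STATUS = VALUE 9

cycle 1: issue ADD r3<-Add1 // r0:8,r1:8,r2:5,r3:Add1,r4:6
cycle 2: issue MUL r3<-Mul1 // r0:8,r1:8,r2:5,r3:Mul1,r4:6
cycle 3: issue SUB r1<-Add2 // r0:8,r1:Add2,r2:5,r3:Mul1,r4:6
cycle 4: CDB Add1=16; issue ADD r3<-Add1 // r0:8,r1:Add2,r2:5,r3:Add1,r4:6
cycle 5: issue ADD r2<-Add3 // r0:8,r1:Add2,r2:Add3,r3:Add1,r4:6
cycle 6: CDB Add2=1 // r0:8,r1:1,r2:Add3,r3:Add1,r4:6
cycle 7: CDB Mul1=40 // r0:8,r1:1,r2:Add3,r3:Add1,r4:6
cycle 8: - // r0:8,r1:1,r2:Add3,r3:Add1,r4:6
cycle 9: CDB Add3=9 // r0:8,r1:1,r2:9,r3:Add1,r4:6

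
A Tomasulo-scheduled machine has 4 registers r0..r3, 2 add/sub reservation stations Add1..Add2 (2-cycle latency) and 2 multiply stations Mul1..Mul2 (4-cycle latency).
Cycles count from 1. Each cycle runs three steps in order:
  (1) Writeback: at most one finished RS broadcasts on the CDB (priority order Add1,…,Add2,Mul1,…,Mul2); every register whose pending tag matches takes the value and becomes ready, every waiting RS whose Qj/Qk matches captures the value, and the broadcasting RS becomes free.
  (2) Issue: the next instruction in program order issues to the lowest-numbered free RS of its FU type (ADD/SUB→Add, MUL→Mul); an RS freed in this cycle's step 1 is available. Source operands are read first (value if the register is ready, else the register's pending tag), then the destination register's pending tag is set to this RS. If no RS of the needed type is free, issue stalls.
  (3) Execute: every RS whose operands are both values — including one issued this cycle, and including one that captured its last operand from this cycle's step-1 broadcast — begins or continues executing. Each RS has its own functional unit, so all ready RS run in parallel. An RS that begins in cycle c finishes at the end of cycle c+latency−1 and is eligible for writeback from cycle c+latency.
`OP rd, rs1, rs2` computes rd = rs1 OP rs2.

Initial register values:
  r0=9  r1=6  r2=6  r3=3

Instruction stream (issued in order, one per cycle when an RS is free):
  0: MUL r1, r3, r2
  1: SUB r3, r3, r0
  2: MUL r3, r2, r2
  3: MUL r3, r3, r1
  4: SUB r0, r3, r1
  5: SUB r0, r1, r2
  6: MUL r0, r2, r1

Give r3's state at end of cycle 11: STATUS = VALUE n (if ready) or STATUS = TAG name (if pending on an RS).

cycle 1: issue MUL r1<-Mul1 // r0:9,r1:Mul1,r2:6,r3:3
cycle 2: issue SUB r3<-Add1 // r0:9,r1:Mul1,r2:6,r3:Add1
cycle 3: issue MUL r3<-Mul2 // r0:9,r1:Mul1,r2:6,r3:Mul2
cycle 4: CDB Add1=-6; stall // r0:9,r1:Mul1,r2:6,r3:Mul2
cycle 5: CDB Mul1=18; issue MUL r3<-Mul1 // r0:9,r1:18,r2:6,r3:Mul1
cycle 6: issue SUB r0<-Add1 // r0:Add1,r1:18,r2:6,r3:Mul1
cycle 7: CDB Mul2=36; issue SUB r0<-Add2 // r0:Add2,r1:18,r2:6,r3:Mul1
cycle 8: issue MUL r0<-Mul2 // r0:Mul2,r1:18,r2:6,r3:Mul1
cycle 9: CDB Add2=12 // r0:Mul2,r1:18,r2:6,r3:Mul1
cycle 10: - // r0:Mul2,r1:18,r2:6,r3:Mul1
cycle 11: CDB Mul1=648 // r0:Mul2,r1:18,r2:6,r3:648

STATUS = VALUE 648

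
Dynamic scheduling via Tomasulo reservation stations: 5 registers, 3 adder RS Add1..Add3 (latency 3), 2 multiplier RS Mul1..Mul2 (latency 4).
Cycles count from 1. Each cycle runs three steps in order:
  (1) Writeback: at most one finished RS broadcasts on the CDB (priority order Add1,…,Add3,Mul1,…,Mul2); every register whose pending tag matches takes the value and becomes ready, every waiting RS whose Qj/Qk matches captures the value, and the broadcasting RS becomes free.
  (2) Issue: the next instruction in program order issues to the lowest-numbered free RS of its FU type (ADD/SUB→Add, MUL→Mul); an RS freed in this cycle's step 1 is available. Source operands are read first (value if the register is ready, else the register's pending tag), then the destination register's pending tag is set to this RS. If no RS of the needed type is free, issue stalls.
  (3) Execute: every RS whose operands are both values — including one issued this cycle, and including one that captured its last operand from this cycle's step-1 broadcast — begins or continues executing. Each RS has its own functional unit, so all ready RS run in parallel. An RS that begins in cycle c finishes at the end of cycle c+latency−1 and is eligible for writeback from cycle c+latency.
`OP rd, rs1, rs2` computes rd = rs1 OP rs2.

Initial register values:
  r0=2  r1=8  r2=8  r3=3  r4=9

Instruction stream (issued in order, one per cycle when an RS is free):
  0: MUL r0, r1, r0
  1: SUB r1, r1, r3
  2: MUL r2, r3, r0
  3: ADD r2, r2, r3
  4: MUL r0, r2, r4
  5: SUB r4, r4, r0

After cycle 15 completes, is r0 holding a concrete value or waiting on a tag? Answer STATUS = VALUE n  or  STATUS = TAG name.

STATUS = TAG Mul1

cycle 1: issue MUL r0<-Mul1 // r0:Mul1,r1:8,r2:8,r3:3,r4:9
cycle 2: issue SUB r1<-Add1 // r0:Mul1,r1:Add1,r2:8,r3:3,r4:9
cycle 3: issue MUL r2<-Mul2 // r0:Mul1,r1:Add1,r2:Mul2,r3:3,r4:9
cycle 4: issue ADD r2<-Add2 // r0:Mul1,r1:Add1,r2:Add2,r3:3,r4:9
cycle 5: CDB Add1=5; stall // r0:Mul1,r1:5,r2:Add2,r3:3,r4:9
cycle 6: CDB Mul1=16; issue MUL r0<-Mul1 // r0:Mul1,r1:5,r2:Add2,r3:3,r4:9
cycle 7: issue SUB r4<-Add1 // r0:Mul1,r1:5,r2:Add2,r3:3,r4:Add1
cycle 8: - // r0:Mul1,r1:5,r2:Add2,r3:3,r4:Add1
cycle 9: - // r0:Mul1,r1:5,r2:Add2,r3:3,r4:Add1
cycle 10: CDB Mul2=48 // r0:Mul1,r1:5,r2:Add2,r3:3,r4:Add1
cycle 11: - // r0:Mul1,r1:5,r2:Add2,r3:3,r4:Add1
cycle 12: - // r0:Mul1,r1:5,r2:Add2,r3:3,r4:Add1
cycle 13: CDB Add2=51 // r0:Mul1,r1:5,r2:51,r3:3,r4:Add1
cycle 14: - // r0:Mul1,r1:5,r2:51,r3:3,r4:Add1
cycle 15: - // r0:Mul1,r1:5,r2:51,r3:3,r4:Add1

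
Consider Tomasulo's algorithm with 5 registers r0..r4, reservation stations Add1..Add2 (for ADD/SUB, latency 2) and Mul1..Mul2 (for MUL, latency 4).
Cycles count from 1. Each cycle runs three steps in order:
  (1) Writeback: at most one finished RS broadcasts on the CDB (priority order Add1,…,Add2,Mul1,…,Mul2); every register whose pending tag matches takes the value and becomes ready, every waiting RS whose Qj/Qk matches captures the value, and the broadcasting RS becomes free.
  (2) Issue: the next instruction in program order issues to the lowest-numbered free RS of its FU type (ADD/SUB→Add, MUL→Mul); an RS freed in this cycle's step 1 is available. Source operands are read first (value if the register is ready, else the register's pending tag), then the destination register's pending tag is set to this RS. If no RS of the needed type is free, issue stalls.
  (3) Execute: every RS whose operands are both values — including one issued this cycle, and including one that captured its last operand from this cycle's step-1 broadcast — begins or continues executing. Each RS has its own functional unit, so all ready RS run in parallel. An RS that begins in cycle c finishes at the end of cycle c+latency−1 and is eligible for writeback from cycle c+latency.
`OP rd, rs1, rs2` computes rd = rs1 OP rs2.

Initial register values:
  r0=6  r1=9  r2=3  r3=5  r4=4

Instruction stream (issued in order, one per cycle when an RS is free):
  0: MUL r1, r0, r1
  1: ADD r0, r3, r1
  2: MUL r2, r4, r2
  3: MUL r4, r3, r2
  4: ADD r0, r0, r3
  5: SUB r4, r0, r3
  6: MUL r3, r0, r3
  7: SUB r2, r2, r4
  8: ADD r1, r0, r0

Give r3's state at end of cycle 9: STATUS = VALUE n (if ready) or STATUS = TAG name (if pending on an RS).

STATUS = TAG Mul2

  c1: issue MUL r1<-Mul1  regs: r0:6,r1:Mul1,r2:3,r3:5,r4:4
  c2: issue ADD r0<-Add1  regs: r0:Add1,r1:Mul1,r2:3,r3:5,r4:4
  c3: issue MUL r2<-Mul2  regs: r0:Add1,r1:Mul1,r2:Mul2,r3:5,r4:4
  c4: stall  regs: r0:Add1,r1:Mul1,r2:Mul2,r3:5,r4:4
  c5: CDB Mul1=54; issue MUL r4<-Mul1  regs: r0:Add1,r1:54,r2:Mul2,r3:5,r4:Mul1
  c6: issue ADD r0<-Add2  regs: r0:Add2,r1:54,r2:Mul2,r3:5,r4:Mul1
  c7: CDB Add1=59; issue SUB r4<-Add1  regs: r0:Add2,r1:54,r2:Mul2,r3:5,r4:Add1
  c8: CDB Mul2=12; issue MUL r3<-Mul2  regs: r0:Add2,r1:54,r2:12,r3:Mul2,r4:Add1
  c9: CDB Add2=64; issue SUB r2<-Add2  regs: r0:64,r1:54,r2:Add2,r3:Mul2,r4:Add1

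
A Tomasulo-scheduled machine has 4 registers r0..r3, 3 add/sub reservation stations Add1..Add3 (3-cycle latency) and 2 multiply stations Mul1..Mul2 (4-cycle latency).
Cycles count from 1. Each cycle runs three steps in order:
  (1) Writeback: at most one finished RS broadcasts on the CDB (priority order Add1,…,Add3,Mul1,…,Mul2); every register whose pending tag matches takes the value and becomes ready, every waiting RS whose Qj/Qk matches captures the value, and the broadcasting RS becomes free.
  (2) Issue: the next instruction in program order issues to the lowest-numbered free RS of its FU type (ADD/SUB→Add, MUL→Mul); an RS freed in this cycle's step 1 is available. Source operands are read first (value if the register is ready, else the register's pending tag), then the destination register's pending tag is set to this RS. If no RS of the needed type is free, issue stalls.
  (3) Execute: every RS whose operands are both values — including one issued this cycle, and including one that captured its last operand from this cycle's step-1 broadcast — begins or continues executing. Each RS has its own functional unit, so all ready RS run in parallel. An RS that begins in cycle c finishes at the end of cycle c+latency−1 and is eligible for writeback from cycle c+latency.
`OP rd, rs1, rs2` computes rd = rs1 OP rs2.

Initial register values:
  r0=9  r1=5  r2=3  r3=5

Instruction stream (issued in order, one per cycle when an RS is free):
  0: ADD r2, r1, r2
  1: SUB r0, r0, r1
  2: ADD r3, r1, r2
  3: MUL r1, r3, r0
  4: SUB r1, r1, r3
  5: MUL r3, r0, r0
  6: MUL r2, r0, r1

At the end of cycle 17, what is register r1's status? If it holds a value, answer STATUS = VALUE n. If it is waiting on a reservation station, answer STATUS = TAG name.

c1: issue ADD r2<-Add1 | r0:9,r1:5,r2:Add1,r3:5
c2: issue SUB r0<-Add2 | r0:Add2,r1:5,r2:Add1,r3:5
c3: issue ADD r3<-Add3 | r0:Add2,r1:5,r2:Add1,r3:Add3
c4: CDB Add1=8; issue MUL r1<-Mul1 | r0:Add2,r1:Mul1,r2:8,r3:Add3
c5: CDB Add2=4; issue SUB r1<-Add1 | r0:4,r1:Add1,r2:8,r3:Add3
c6: issue MUL r3<-Mul2 | r0:4,r1:Add1,r2:8,r3:Mul2
c7: CDB Add3=13; stall | r0:4,r1:Add1,r2:8,r3:Mul2
c8: stall | r0:4,r1:Add1,r2:8,r3:Mul2
c9: stall | r0:4,r1:Add1,r2:8,r3:Mul2
c10: CDB Mul2=16; issue MUL r2<-Mul2 | r0:4,r1:Add1,r2:Mul2,r3:16
c11: CDB Mul1=52 | r0:4,r1:Add1,r2:Mul2,r3:16
c12: - | r0:4,r1:Add1,r2:Mul2,r3:16
c13: - | r0:4,r1:Add1,r2:Mul2,r3:16
c14: CDB Add1=39 | r0:4,r1:39,r2:Mul2,r3:16
c15: - | r0:4,r1:39,r2:Mul2,r3:16
c16: - | r0:4,r1:39,r2:Mul2,r3:16
c17: - | r0:4,r1:39,r2:Mul2,r3:16

STATUS = VALUE 39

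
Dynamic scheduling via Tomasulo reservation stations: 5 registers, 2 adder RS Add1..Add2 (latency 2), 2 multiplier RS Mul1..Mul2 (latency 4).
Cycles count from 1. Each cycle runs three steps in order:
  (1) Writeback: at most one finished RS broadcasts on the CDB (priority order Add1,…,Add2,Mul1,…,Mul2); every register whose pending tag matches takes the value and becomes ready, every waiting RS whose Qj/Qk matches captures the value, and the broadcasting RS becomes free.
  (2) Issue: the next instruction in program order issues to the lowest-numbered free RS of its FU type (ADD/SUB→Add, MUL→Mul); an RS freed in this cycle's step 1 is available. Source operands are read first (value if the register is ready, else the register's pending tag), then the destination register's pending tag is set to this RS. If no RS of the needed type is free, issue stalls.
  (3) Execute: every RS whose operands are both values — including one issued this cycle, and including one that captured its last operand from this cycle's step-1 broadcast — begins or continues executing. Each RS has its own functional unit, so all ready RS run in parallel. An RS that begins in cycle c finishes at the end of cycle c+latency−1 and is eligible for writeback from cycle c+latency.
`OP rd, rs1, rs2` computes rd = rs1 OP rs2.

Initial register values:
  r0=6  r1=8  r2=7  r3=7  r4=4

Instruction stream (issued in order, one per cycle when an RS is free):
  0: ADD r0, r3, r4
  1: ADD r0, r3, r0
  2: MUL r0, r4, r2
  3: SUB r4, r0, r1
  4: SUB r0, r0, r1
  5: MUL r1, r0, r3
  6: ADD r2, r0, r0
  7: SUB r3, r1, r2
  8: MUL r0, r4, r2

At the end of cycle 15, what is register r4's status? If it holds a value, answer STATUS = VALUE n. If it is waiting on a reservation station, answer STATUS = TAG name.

c1: issue ADD r0<-Add1 | r0:Add1,r1:8,r2:7,r3:7,r4:4
c2: issue ADD r0<-Add2 | r0:Add2,r1:8,r2:7,r3:7,r4:4
c3: CDB Add1=11; issue MUL r0<-Mul1 | r0:Mul1,r1:8,r2:7,r3:7,r4:4
c4: issue SUB r4<-Add1 | r0:Mul1,r1:8,r2:7,r3:7,r4:Add1
c5: CDB Add2=18; issue SUB r0<-Add2 | r0:Add2,r1:8,r2:7,r3:7,r4:Add1
c6: issue MUL r1<-Mul2 | r0:Add2,r1:Mul2,r2:7,r3:7,r4:Add1
c7: CDB Mul1=28; stall | r0:Add2,r1:Mul2,r2:7,r3:7,r4:Add1
c8: stall | r0:Add2,r1:Mul2,r2:7,r3:7,r4:Add1
c9: CDB Add1=20; issue ADD r2<-Add1 | r0:Add2,r1:Mul2,r2:Add1,r3:7,r4:20
c10: CDB Add2=20; issue SUB r3<-Add2 | r0:20,r1:Mul2,r2:Add1,r3:Add2,r4:20
c11: issue MUL r0<-Mul1 | r0:Mul1,r1:Mul2,r2:Add1,r3:Add2,r4:20
c12: CDB Add1=40 | r0:Mul1,r1:Mul2,r2:40,r3:Add2,r4:20
c13: - | r0:Mul1,r1:Mul2,r2:40,r3:Add2,r4:20
c14: CDB Mul2=140 | r0:Mul1,r1:140,r2:40,r3:Add2,r4:20
c15: - | r0:Mul1,r1:140,r2:40,r3:Add2,r4:20

STATUS = VALUE 20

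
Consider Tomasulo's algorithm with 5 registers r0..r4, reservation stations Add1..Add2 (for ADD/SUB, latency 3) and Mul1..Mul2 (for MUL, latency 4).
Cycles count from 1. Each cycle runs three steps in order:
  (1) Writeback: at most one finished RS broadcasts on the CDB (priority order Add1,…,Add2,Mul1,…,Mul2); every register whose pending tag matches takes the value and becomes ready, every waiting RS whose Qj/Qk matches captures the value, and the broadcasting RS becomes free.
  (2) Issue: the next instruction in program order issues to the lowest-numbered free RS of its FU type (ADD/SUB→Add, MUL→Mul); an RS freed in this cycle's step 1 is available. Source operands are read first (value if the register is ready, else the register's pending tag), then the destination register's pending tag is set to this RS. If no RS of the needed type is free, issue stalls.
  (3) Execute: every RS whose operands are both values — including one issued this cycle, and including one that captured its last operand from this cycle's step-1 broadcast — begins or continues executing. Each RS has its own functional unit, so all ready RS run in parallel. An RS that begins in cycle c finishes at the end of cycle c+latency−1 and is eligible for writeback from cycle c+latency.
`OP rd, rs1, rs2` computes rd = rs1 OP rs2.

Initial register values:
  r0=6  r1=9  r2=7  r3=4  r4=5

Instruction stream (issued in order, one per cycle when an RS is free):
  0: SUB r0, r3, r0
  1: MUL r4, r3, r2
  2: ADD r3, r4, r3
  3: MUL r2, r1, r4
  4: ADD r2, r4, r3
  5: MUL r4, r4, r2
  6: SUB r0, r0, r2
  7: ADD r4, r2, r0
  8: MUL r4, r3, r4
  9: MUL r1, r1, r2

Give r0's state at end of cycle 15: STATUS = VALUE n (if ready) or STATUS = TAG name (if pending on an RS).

c1: issue SUB r0<-Add1 | r0:Add1,r1:9,r2:7,r3:4,r4:5
c2: issue MUL r4<-Mul1 | r0:Add1,r1:9,r2:7,r3:4,r4:Mul1
c3: issue ADD r3<-Add2 | r0:Add1,r1:9,r2:7,r3:Add2,r4:Mul1
c4: CDB Add1=-2; issue MUL r2<-Mul2 | r0:-2,r1:9,r2:Mul2,r3:Add2,r4:Mul1
c5: issue ADD r2<-Add1 | r0:-2,r1:9,r2:Add1,r3:Add2,r4:Mul1
c6: CDB Mul1=28; issue MUL r4<-Mul1 | r0:-2,r1:9,r2:Add1,r3:Add2,r4:Mul1
c7: stall | r0:-2,r1:9,r2:Add1,r3:Add2,r4:Mul1
c8: stall | r0:-2,r1:9,r2:Add1,r3:Add2,r4:Mul1
c9: CDB Add2=32; issue SUB r0<-Add2 | r0:Add2,r1:9,r2:Add1,r3:32,r4:Mul1
c10: CDB Mul2=252; stall | r0:Add2,r1:9,r2:Add1,r3:32,r4:Mul1
c11: stall | r0:Add2,r1:9,r2:Add1,r3:32,r4:Mul1
c12: CDB Add1=60; issue ADD r4<-Add1 | r0:Add2,r1:9,r2:60,r3:32,r4:Add1
c13: issue MUL r4<-Mul2 | r0:Add2,r1:9,r2:60,r3:32,r4:Mul2
c14: stall | r0:Add2,r1:9,r2:60,r3:32,r4:Mul2
c15: CDB Add2=-62; stall | r0:-62,r1:9,r2:60,r3:32,r4:Mul2

STATUS = VALUE -62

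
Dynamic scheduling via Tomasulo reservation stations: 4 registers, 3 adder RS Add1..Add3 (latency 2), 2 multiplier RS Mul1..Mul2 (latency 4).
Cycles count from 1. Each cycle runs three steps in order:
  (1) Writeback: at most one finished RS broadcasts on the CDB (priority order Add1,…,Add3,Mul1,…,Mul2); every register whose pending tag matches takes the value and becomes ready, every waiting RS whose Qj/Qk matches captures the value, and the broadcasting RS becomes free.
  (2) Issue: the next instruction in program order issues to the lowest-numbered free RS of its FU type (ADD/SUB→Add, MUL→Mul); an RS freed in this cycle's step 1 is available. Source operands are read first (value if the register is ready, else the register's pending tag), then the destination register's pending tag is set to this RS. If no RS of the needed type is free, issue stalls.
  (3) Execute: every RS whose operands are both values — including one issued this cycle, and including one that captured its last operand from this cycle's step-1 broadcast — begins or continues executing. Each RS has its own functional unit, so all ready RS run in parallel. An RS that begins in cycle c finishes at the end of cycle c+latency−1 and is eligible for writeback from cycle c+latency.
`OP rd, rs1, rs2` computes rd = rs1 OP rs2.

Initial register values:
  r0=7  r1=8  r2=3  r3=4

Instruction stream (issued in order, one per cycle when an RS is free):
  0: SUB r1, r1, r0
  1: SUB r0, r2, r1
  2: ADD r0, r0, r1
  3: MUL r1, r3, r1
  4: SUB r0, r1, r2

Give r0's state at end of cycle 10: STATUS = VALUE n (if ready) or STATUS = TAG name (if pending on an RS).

cycle 1: issue SUB r1<-Add1 // r0:7,r1:Add1,r2:3,r3:4
cycle 2: issue SUB r0<-Add2 // r0:Add2,r1:Add1,r2:3,r3:4
cycle 3: CDB Add1=1; issue ADD r0<-Add1 // r0:Add1,r1:1,r2:3,r3:4
cycle 4: issue MUL r1<-Mul1 // r0:Add1,r1:Mul1,r2:3,r3:4
cycle 5: CDB Add2=2; issue SUB r0<-Add2 // r0:Add2,r1:Mul1,r2:3,r3:4
cycle 6: - // r0:Add2,r1:Mul1,r2:3,r3:4
cycle 7: CDB Add1=3 // r0:Add2,r1:Mul1,r2:3,r3:4
cycle 8: CDB Mul1=4 // r0:Add2,r1:4,r2:3,r3:4
cycle 9: - // r0:Add2,r1:4,r2:3,r3:4
cycle 10: CDB Add2=1 // r0:1,r1:4,r2:3,r3:4

STATUS = VALUE 1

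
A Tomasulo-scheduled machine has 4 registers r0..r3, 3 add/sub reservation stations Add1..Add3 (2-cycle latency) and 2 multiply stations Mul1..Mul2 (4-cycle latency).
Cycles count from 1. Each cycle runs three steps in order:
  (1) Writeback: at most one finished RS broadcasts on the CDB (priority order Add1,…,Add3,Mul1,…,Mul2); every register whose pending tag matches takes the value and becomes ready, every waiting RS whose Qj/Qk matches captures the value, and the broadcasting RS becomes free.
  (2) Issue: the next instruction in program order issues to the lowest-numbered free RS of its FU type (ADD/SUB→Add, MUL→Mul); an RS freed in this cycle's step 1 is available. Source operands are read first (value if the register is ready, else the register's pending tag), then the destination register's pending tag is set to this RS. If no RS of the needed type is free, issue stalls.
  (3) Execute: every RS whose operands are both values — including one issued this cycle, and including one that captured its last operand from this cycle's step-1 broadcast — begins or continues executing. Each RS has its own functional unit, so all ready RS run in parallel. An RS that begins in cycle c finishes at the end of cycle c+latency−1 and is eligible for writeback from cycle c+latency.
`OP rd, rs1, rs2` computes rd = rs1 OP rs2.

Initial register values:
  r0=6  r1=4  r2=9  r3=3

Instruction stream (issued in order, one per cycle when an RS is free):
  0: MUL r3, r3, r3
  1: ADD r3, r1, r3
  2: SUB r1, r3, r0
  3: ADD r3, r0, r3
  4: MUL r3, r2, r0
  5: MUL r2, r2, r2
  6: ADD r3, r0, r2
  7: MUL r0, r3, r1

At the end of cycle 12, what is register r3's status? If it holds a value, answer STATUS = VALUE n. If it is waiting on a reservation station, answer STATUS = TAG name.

c1: issue MUL r3<-Mul1 | r0:6,r1:4,r2:9,r3:Mul1
c2: issue ADD r3<-Add1 | r0:6,r1:4,r2:9,r3:Add1
c3: issue SUB r1<-Add2 | r0:6,r1:Add2,r2:9,r3:Add1
c4: issue ADD r3<-Add3 | r0:6,r1:Add2,r2:9,r3:Add3
c5: CDB Mul1=9; issue MUL r3<-Mul1 | r0:6,r1:Add2,r2:9,r3:Mul1
c6: issue MUL r2<-Mul2 | r0:6,r1:Add2,r2:Mul2,r3:Mul1
c7: CDB Add1=13; issue ADD r3<-Add1 | r0:6,r1:Add2,r2:Mul2,r3:Add1
c8: stall | r0:6,r1:Add2,r2:Mul2,r3:Add1
c9: CDB Add2=7; stall | r0:6,r1:7,r2:Mul2,r3:Add1
c10: CDB Add3=19; stall | r0:6,r1:7,r2:Mul2,r3:Add1
c11: CDB Mul1=54; issue MUL r0<-Mul1 | r0:Mul1,r1:7,r2:Mul2,r3:Add1
c12: CDB Mul2=81 | r0:Mul1,r1:7,r2:81,r3:Add1

STATUS = TAG Add1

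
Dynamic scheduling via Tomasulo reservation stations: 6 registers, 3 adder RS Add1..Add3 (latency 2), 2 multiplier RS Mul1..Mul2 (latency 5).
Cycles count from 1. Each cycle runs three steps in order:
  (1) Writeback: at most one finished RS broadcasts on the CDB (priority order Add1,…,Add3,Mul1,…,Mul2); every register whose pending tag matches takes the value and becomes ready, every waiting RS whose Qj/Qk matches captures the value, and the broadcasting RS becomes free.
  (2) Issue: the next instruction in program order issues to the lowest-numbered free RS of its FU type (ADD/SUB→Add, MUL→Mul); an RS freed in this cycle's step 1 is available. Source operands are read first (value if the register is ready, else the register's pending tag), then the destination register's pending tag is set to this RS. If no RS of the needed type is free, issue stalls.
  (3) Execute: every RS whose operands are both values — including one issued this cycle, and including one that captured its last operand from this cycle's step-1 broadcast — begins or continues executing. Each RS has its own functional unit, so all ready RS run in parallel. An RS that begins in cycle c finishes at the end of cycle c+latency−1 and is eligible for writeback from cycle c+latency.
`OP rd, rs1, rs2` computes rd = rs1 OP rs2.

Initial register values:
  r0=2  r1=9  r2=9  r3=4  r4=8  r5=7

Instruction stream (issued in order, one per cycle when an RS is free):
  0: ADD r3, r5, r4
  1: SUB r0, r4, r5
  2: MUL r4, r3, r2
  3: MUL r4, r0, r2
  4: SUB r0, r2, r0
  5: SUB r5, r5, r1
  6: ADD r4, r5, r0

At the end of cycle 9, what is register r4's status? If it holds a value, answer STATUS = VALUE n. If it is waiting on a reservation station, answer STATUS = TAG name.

STATUS = TAG Add1

c1: issue ADD r3<-Add1 | r0:2,r1:9,r2:9,r3:Add1,r4:8,r5:7
c2: issue SUB r0<-Add2 | r0:Add2,r1:9,r2:9,r3:Add1,r4:8,r5:7
c3: CDB Add1=15; issue MUL r4<-Mul1 | r0:Add2,r1:9,r2:9,r3:15,r4:Mul1,r5:7
c4: CDB Add2=1; issue MUL r4<-Mul2 | r0:1,r1:9,r2:9,r3:15,r4:Mul2,r5:7
c5: issue SUB r0<-Add1 | r0:Add1,r1:9,r2:9,r3:15,r4:Mul2,r5:7
c6: issue SUB r5<-Add2 | r0:Add1,r1:9,r2:9,r3:15,r4:Mul2,r5:Add2
c7: CDB Add1=8; issue ADD r4<-Add1 | r0:8,r1:9,r2:9,r3:15,r4:Add1,r5:Add2
c8: CDB Add2=-2 | r0:8,r1:9,r2:9,r3:15,r4:Add1,r5:-2
c9: CDB Mul1=135 | r0:8,r1:9,r2:9,r3:15,r4:Add1,r5:-2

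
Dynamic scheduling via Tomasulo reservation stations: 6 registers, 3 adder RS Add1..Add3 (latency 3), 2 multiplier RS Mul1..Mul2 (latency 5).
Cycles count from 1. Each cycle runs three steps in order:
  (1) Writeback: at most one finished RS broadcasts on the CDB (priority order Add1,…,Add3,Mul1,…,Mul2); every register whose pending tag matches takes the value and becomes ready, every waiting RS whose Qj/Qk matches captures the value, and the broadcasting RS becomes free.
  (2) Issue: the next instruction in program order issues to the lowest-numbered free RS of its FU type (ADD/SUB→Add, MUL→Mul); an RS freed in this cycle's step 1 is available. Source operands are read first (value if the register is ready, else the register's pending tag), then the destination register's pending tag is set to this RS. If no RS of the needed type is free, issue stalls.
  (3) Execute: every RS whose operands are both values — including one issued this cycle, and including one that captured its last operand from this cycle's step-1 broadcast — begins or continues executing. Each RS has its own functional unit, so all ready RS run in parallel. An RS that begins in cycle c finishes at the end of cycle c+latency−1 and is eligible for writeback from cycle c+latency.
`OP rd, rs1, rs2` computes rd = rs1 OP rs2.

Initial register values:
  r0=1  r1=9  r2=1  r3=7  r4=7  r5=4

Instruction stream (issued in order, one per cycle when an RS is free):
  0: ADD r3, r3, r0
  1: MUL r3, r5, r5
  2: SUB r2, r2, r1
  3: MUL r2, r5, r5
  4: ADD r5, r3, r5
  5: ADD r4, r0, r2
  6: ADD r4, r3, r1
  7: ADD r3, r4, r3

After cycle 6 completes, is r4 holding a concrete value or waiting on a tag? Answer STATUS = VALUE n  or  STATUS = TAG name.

STATUS = TAG Add2

c1: issue ADD r3<-Add1 | r0:1,r1:9,r2:1,r3:Add1,r4:7,r5:4
c2: issue MUL r3<-Mul1 | r0:1,r1:9,r2:1,r3:Mul1,r4:7,r5:4
c3: issue SUB r2<-Add2 | r0:1,r1:9,r2:Add2,r3:Mul1,r4:7,r5:4
c4: CDB Add1=8; issue MUL r2<-Mul2 | r0:1,r1:9,r2:Mul2,r3:Mul1,r4:7,r5:4
c5: issue ADD r5<-Add1 | r0:1,r1:9,r2:Mul2,r3:Mul1,r4:7,r5:Add1
c6: CDB Add2=-8; issue ADD r4<-Add2 | r0:1,r1:9,r2:Mul2,r3:Mul1,r4:Add2,r5:Add1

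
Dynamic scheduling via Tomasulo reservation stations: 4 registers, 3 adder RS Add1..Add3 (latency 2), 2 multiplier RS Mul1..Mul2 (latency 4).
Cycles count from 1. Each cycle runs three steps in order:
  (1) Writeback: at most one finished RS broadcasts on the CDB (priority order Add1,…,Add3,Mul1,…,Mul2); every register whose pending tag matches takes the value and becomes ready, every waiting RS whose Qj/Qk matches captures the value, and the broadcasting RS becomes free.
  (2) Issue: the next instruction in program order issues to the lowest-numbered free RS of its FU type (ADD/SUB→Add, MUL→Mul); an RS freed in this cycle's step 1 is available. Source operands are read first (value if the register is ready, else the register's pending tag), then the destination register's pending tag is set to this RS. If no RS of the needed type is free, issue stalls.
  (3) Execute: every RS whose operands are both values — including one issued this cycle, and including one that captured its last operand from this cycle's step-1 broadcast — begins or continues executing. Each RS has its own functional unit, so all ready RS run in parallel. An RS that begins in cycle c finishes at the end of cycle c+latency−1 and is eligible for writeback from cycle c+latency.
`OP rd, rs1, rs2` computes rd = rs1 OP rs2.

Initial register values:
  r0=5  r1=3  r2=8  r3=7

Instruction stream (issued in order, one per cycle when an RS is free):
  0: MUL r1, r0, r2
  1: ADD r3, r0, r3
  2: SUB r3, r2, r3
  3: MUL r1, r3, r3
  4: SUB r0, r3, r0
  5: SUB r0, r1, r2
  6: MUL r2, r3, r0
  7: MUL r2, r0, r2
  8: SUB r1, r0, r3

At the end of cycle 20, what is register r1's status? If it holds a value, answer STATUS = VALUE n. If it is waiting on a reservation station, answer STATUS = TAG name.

STATUS = VALUE 12

  c1: issue MUL r1<-Mul1  regs: r0:5,r1:Mul1,r2:8,r3:7
  c2: issue ADD r3<-Add1  regs: r0:5,r1:Mul1,r2:8,r3:Add1
  c3: issue SUB r3<-Add2  regs: r0:5,r1:Mul1,r2:8,r3:Add2
  c4: CDB Add1=12; issue MUL r1<-Mul2  regs: r0:5,r1:Mul2,r2:8,r3:Add2
  c5: CDB Mul1=40; issue SUB r0<-Add1  regs: r0:Add1,r1:Mul2,r2:8,r3:Add2
  c6: CDB Add2=-4; issue SUB r0<-Add2  regs: r0:Add2,r1:Mul2,r2:8,r3:-4
  c7: issue MUL r2<-Mul1  regs: r0:Add2,r1:Mul2,r2:Mul1,r3:-4
  c8: CDB Add1=-9; stall  regs: r0:Add2,r1:Mul2,r2:Mul1,r3:-4
  c9: stall  regs: r0:Add2,r1:Mul2,r2:Mul1,r3:-4
  c10: CDB Mul2=16; issue MUL r2<-Mul2  regs: r0:Add2,r1:16,r2:Mul2,r3:-4
  c11: issue SUB r1<-Add1  regs: r0:Add2,r1:Add1,r2:Mul2,r3:-4
  c12: CDB Add2=8  regs: r0:8,r1:Add1,r2:Mul2,r3:-4
  c13: -  regs: r0:8,r1:Add1,r2:Mul2,r3:-4
  c14: CDB Add1=12  regs: r0:8,r1:12,r2:Mul2,r3:-4
  c15: -  regs: r0:8,r1:12,r2:Mul2,r3:-4
  c16: CDB Mul1=-32  regs: r0:8,r1:12,r2:Mul2,r3:-4
  c17: -  regs: r0:8,r1:12,r2:Mul2,r3:-4
  c18: -  regs: r0:8,r1:12,r2:Mul2,r3:-4
  c19: -  regs: r0:8,r1:12,r2:Mul2,r3:-4
  c20: CDB Mul2=-256  regs: r0:8,r1:12,r2:-256,r3:-4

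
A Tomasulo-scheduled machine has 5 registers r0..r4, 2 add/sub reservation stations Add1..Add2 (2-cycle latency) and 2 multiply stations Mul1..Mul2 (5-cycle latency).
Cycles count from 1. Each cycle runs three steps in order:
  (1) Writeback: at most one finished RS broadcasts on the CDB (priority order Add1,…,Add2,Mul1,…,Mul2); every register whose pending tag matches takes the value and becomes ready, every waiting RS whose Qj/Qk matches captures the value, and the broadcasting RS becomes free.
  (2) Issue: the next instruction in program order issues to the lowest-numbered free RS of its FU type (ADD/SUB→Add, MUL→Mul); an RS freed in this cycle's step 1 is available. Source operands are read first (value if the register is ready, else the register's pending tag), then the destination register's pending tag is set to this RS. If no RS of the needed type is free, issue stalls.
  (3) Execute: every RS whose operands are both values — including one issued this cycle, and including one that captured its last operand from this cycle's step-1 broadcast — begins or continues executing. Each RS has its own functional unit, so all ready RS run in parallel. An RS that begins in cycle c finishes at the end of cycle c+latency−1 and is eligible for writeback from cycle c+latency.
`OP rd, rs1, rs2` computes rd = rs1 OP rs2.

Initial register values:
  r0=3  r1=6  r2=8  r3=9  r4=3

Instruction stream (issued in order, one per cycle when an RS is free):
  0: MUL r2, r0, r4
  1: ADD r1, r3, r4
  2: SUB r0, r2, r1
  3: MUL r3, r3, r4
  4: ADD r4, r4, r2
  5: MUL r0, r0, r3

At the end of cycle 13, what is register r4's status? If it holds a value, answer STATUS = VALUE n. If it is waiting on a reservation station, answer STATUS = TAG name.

  c1: issue MUL r2<-Mul1  regs: r0:3,r1:6,r2:Mul1,r3:9,r4:3
  c2: issue ADD r1<-Add1  regs: r0:3,r1:Add1,r2:Mul1,r3:9,r4:3
  c3: issue SUB r0<-Add2  regs: r0:Add2,r1:Add1,r2:Mul1,r3:9,r4:3
  c4: CDB Add1=12; issue MUL r3<-Mul2  regs: r0:Add2,r1:12,r2:Mul1,r3:Mul2,r4:3
  c5: issue ADD r4<-Add1  regs: r0:Add2,r1:12,r2:Mul1,r3:Mul2,r4:Add1
  c6: CDB Mul1=9; issue MUL r0<-Mul1  regs: r0:Mul1,r1:12,r2:9,r3:Mul2,r4:Add1
  c7: -  regs: r0:Mul1,r1:12,r2:9,r3:Mul2,r4:Add1
  c8: CDB Add1=12  regs: r0:Mul1,r1:12,r2:9,r3:Mul2,r4:12
  c9: CDB Add2=-3  regs: r0:Mul1,r1:12,r2:9,r3:Mul2,r4:12
  c10: CDB Mul2=27  regs: r0:Mul1,r1:12,r2:9,r3:27,r4:12
  c11: -  regs: r0:Mul1,r1:12,r2:9,r3:27,r4:12
  c12: -  regs: r0:Mul1,r1:12,r2:9,r3:27,r4:12
  c13: -  regs: r0:Mul1,r1:12,r2:9,r3:27,r4:12

STATUS = VALUE 12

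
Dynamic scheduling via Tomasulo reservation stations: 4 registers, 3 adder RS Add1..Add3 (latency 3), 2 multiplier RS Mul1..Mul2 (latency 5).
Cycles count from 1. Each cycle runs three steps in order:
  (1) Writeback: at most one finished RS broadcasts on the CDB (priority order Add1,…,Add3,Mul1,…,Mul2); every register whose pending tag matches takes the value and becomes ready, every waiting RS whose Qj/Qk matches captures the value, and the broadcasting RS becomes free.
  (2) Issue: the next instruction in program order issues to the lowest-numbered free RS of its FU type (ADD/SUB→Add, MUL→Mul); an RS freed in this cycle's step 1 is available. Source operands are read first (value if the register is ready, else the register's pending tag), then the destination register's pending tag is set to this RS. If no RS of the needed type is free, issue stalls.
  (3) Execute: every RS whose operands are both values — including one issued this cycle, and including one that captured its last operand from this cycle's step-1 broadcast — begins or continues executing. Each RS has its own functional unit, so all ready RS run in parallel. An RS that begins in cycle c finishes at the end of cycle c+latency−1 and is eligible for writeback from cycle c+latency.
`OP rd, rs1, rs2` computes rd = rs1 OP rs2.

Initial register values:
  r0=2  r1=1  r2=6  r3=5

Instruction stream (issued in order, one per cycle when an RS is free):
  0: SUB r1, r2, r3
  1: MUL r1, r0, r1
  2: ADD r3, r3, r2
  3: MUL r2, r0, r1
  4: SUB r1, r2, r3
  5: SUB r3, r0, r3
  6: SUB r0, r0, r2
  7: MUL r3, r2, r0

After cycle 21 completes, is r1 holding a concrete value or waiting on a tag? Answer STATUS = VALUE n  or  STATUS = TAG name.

STATUS = VALUE -7

c1: issue SUB r1<-Add1 | r0:2,r1:Add1,r2:6,r3:5
c2: issue MUL r1<-Mul1 | r0:2,r1:Mul1,r2:6,r3:5
c3: issue ADD r3<-Add2 | r0:2,r1:Mul1,r2:6,r3:Add2
c4: CDB Add1=1; issue MUL r2<-Mul2 | r0:2,r1:Mul1,r2:Mul2,r3:Add2
c5: issue SUB r1<-Add1 | r0:2,r1:Add1,r2:Mul2,r3:Add2
c6: CDB Add2=11; issue SUB r3<-Add2 | r0:2,r1:Add1,r2:Mul2,r3:Add2
c7: issue SUB r0<-Add3 | r0:Add3,r1:Add1,r2:Mul2,r3:Add2
c8: stall | r0:Add3,r1:Add1,r2:Mul2,r3:Add2
c9: CDB Add2=-9; stall | r0:Add3,r1:Add1,r2:Mul2,r3:-9
c10: CDB Mul1=2; issue MUL r3<-Mul1 | r0:Add3,r1:Add1,r2:Mul2,r3:Mul1
c11: - | r0:Add3,r1:Add1,r2:Mul2,r3:Mul1
c12: - | r0:Add3,r1:Add1,r2:Mul2,r3:Mul1
c13: - | r0:Add3,r1:Add1,r2:Mul2,r3:Mul1
c14: - | r0:Add3,r1:Add1,r2:Mul2,r3:Mul1
c15: CDB Mul2=4 | r0:Add3,r1:Add1,r2:4,r3:Mul1
c16: - | r0:Add3,r1:Add1,r2:4,r3:Mul1
c17: - | r0:Add3,r1:Add1,r2:4,r3:Mul1
c18: CDB Add1=-7 | r0:Add3,r1:-7,r2:4,r3:Mul1
c19: CDB Add3=-2 | r0:-2,r1:-7,r2:4,r3:Mul1
c20: - | r0:-2,r1:-7,r2:4,r3:Mul1
c21: - | r0:-2,r1:-7,r2:4,r3:Mul1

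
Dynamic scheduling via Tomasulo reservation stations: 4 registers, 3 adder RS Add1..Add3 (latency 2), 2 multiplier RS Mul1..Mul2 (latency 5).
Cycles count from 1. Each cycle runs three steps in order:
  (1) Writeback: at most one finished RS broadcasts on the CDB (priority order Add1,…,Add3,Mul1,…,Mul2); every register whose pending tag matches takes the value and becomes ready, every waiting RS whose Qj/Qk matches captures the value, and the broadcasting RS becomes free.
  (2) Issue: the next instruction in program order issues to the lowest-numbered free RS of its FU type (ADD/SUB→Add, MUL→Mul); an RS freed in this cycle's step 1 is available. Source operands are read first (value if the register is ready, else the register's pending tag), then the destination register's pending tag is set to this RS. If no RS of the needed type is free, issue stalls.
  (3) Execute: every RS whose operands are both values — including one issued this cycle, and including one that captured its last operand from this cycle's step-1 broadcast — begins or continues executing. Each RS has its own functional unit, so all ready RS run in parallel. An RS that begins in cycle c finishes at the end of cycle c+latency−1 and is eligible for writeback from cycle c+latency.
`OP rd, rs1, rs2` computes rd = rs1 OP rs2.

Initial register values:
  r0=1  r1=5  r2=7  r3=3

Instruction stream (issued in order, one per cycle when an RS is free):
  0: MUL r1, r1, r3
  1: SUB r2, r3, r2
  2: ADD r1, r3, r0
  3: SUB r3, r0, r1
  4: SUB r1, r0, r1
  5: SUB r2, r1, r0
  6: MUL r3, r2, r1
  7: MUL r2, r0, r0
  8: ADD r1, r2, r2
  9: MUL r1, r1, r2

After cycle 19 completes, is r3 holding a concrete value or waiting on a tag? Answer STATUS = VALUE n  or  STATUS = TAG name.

STATUS = VALUE 12

  c1: issue MUL r1<-Mul1  regs: r0:1,r1:Mul1,r2:7,r3:3
  c2: issue SUB r2<-Add1  regs: r0:1,r1:Mul1,r2:Add1,r3:3
  c3: issue ADD r1<-Add2  regs: r0:1,r1:Add2,r2:Add1,r3:3
  c4: CDB Add1=-4; issue SUB r3<-Add1  regs: r0:1,r1:Add2,r2:-4,r3:Add1
  c5: CDB Add2=4; issue SUB r1<-Add2  regs: r0:1,r1:Add2,r2:-4,r3:Add1
  c6: CDB Mul1=15; issue SUB r2<-Add3  regs: r0:1,r1:Add2,r2:Add3,r3:Add1
  c7: CDB Add1=-3; issue MUL r3<-Mul1  regs: r0:1,r1:Add2,r2:Add3,r3:Mul1
  c8: CDB Add2=-3; issue MUL r2<-Mul2  regs: r0:1,r1:-3,r2:Mul2,r3:Mul1
  c9: issue ADD r1<-Add1  regs: r0:1,r1:Add1,r2:Mul2,r3:Mul1
  c10: CDB Add3=-4; stall  regs: r0:1,r1:Add1,r2:Mul2,r3:Mul1
  c11: stall  regs: r0:1,r1:Add1,r2:Mul2,r3:Mul1
  c12: stall  regs: r0:1,r1:Add1,r2:Mul2,r3:Mul1
  c13: CDB Mul2=1; issue MUL r1<-Mul2  regs: r0:1,r1:Mul2,r2:1,r3:Mul1
  c14: -  regs: r0:1,r1:Mul2,r2:1,r3:Mul1
  c15: CDB Add1=2  regs: r0:1,r1:Mul2,r2:1,r3:Mul1
  c16: CDB Mul1=12  regs: r0:1,r1:Mul2,r2:1,r3:12
  c17: -  regs: r0:1,r1:Mul2,r2:1,r3:12
  c18: -  regs: r0:1,r1:Mul2,r2:1,r3:12
  c19: -  regs: r0:1,r1:Mul2,r2:1,r3:12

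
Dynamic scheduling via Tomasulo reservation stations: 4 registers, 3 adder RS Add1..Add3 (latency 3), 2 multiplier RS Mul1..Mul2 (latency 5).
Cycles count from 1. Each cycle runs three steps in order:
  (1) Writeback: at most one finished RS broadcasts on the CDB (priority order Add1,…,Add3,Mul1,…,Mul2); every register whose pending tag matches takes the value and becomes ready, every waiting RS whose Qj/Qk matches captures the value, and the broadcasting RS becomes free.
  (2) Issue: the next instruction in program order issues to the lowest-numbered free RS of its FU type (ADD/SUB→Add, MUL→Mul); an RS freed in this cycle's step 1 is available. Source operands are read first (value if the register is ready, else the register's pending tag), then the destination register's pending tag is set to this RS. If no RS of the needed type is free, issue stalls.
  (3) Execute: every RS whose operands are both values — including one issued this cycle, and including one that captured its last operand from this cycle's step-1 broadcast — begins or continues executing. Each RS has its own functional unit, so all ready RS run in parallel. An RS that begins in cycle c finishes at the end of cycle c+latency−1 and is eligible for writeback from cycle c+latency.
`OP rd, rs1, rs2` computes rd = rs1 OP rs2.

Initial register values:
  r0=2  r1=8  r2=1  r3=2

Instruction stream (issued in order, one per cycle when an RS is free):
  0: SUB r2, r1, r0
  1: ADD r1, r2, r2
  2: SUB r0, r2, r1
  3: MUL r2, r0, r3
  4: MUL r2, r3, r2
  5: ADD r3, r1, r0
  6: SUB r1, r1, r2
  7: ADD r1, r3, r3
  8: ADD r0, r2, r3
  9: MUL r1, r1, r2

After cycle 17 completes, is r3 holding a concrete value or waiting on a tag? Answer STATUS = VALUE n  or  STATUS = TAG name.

  c1: issue SUB r2<-Add1  regs: r0:2,r1:8,r2:Add1,r3:2
  c2: issue ADD r1<-Add2  regs: r0:2,r1:Add2,r2:Add1,r3:2
  c3: issue SUB r0<-Add3  regs: r0:Add3,r1:Add2,r2:Add1,r3:2
  c4: CDB Add1=6; issue MUL r2<-Mul1  regs: r0:Add3,r1:Add2,r2:Mul1,r3:2
  c5: issue MUL r2<-Mul2  regs: r0:Add3,r1:Add2,r2:Mul2,r3:2
  c6: issue ADD r3<-Add1  regs: r0:Add3,r1:Add2,r2:Mul2,r3:Add1
  c7: CDB Add2=12; issue SUB r1<-Add2  regs: r0:Add3,r1:Add2,r2:Mul2,r3:Add1
  c8: stall  regs: r0:Add3,r1:Add2,r2:Mul2,r3:Add1
  c9: stall  regs: r0:Add3,r1:Add2,r2:Mul2,r3:Add1
  c10: CDB Add3=-6; issue ADD r1<-Add3  regs: r0:-6,r1:Add3,r2:Mul2,r3:Add1
  c11: stall  regs: r0:-6,r1:Add3,r2:Mul2,r3:Add1
  c12: stall  regs: r0:-6,r1:Add3,r2:Mul2,r3:Add1
  c13: CDB Add1=6; issue ADD r0<-Add1  regs: r0:Add1,r1:Add3,r2:Mul2,r3:6
  c14: stall  regs: r0:Add1,r1:Add3,r2:Mul2,r3:6
  c15: CDB Mul1=-12; issue MUL r1<-Mul1  regs: r0:Add1,r1:Mul1,r2:Mul2,r3:6
  c16: CDB Add3=12  regs: r0:Add1,r1:Mul1,r2:Mul2,r3:6
  c17: -  regs: r0:Add1,r1:Mul1,r2:Mul2,r3:6

STATUS = VALUE 6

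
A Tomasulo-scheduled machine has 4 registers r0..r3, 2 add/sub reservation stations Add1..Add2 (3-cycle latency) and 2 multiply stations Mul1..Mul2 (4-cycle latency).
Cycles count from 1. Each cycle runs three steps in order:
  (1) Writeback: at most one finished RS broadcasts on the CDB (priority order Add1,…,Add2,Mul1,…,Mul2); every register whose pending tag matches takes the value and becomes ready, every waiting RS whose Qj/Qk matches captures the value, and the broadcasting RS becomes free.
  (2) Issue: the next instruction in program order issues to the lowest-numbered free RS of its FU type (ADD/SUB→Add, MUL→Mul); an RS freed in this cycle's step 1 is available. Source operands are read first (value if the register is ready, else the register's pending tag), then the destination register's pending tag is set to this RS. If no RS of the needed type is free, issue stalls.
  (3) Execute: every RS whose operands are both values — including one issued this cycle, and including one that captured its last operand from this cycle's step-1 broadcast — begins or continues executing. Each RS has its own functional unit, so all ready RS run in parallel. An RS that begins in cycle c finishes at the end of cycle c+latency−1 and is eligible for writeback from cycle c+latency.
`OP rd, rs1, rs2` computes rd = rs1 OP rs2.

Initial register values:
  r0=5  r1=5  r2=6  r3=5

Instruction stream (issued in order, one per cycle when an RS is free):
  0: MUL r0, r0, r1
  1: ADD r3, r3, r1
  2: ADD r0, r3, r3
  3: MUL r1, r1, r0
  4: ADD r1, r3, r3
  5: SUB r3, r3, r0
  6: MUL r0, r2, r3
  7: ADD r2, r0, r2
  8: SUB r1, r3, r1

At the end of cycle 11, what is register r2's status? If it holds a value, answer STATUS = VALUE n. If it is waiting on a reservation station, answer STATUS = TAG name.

cycle 1: issue MUL r0<-Mul1 // r0:Mul1,r1:5,r2:6,r3:5
cycle 2: issue ADD r3<-Add1 // r0:Mul1,r1:5,r2:6,r3:Add1
cycle 3: issue ADD r0<-Add2 // r0:Add2,r1:5,r2:6,r3:Add1
cycle 4: issue MUL r1<-Mul2 // r0:Add2,r1:Mul2,r2:6,r3:Add1
cycle 5: CDB Add1=10; issue ADD r1<-Add1 // r0:Add2,r1:Add1,r2:6,r3:10
cycle 6: CDB Mul1=25; stall // r0:Add2,r1:Add1,r2:6,r3:10
cycle 7: stall // r0:Add2,r1:Add1,r2:6,r3:10
cycle 8: CDB Add1=20; issue SUB r3<-Add1 // r0:Add2,r1:20,r2:6,r3:Add1
cycle 9: CDB Add2=20; issue MUL r0<-Mul1 // r0:Mul1,r1:20,r2:6,r3:Add1
cycle 10: issue ADD r2<-Add2 // r0:Mul1,r1:20,r2:Add2,r3:Add1
cycle 11: stall // r0:Mul1,r1:20,r2:Add2,r3:Add1

STATUS = TAG Add2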